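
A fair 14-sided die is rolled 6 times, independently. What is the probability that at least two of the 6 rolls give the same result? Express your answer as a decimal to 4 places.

P(all 6 different) = 14/14 · 13/14 · ··· · 9/14 ≈ 0.2872.
P(at least two equal) = 1 − 0.2872 = 0.7128.

0.7128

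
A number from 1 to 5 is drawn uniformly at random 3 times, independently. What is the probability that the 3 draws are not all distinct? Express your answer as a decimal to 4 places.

0.5200

P(all 3 different) = 5/5 · 4/5 · ··· · 3/5 ≈ 0.4800.
P(at least two equal) = 1 − 0.4800 = 0.5200.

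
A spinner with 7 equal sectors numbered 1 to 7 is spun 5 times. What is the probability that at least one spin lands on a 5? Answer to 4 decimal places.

0.5373

P(no spin lands on a 5) = (6/7)^5 ≈ 0.4627.
P(at least one) = 1 − 0.4627 = 0.5373.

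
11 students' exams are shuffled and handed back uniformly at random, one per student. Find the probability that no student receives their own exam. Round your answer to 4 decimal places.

This is the derangement probability: permutations of 11 with no fixed point.
D(11) = 11! · (1 − 1/1! + 1/2! − ··· + (−1)^11/11!) = 14684570.
P = 14684570/39916800 = 1468457/3991680 ≈ 0.3679.

0.3679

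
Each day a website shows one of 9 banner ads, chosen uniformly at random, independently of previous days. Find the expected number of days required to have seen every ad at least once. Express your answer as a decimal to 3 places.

25.461

After i distinct types are collected, each trial gives a new one with probability (9−i)/9, so the expected wait for the next new type is 9/(9−i).
E = 9/9 + 9/8 + 9/7 + 9/6 + 9/5 + 9/4 + 9/3 + 9/2 + 9/1 = 7129/280 ≈ 25.461.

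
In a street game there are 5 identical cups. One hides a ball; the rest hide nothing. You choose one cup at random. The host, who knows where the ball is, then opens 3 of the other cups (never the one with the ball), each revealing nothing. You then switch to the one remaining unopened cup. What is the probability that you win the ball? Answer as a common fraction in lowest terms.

Your original cup holds the ball with probability 1/5, so the other 4 collectively hold it with probability 4/5.
The host can always find 3 empty cups to open, so the reveals don't change that 4/5; it is now spread over the 1 remaining unopened cup.
P(win by switching) = (4/5) · (1/1) = 4/5.

4/5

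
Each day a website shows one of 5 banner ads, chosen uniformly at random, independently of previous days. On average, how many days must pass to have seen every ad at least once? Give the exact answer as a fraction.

137/12

After i distinct types are collected, each trial gives a new one with probability (5−i)/5, so the expected wait for the next new type is 5/(5−i).
E = 5/5 + 5/4 + 5/3 + 5/2 + 5/1 = 137/12.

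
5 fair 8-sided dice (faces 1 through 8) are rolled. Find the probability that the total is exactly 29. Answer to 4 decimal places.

There are 8^5 = 32768 equally likely outcomes.
The number of ordered 5-tuples from {1,…,8} summing to 29 is 1190.
P(sum = 29) = 1190/32768 = 595/16384 ≈ 0.0363.

0.0363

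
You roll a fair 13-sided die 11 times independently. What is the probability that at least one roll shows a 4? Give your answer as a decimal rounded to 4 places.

0.5854

P(no roll shows a 4) = (12/13)^11 ≈ 0.4146.
P(at least one) = 1 − 0.4146 = 0.5854.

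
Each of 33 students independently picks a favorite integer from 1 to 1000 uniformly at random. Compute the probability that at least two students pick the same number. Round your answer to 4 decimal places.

It's easier to compute the probability that all 33 are distinct.
P(all distinct) = 1000/1000 · 999/1000 · ··· · 968/1000 ≈ 0.5864.
So the probability of at least one match is 1 − 0.5864 = 0.4136.

0.4136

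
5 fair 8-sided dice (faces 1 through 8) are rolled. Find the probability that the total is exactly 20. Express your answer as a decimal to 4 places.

0.0679

There are 8^5 = 32768 equally likely outcomes.
The number of ordered 5-tuples from {1,…,8} summing to 20 is 2226.
P(sum = 20) = 2226/32768 = 1113/16384 ≈ 0.0679.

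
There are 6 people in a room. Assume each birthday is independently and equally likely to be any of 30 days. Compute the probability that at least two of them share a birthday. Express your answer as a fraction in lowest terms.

1861/4500

It's easier to compute the probability that all 6 are distinct.
P(all distinct) = 30/30 · 29/30 · ··· · 25/30 = 2639/4500.
So the probability of at least one match is 1 − 2639/4500 = 1861/4500.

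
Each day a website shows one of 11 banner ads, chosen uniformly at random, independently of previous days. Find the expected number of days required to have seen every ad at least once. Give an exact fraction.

After i distinct types are collected, each trial gives a new one with probability (11−i)/11, so the expected wait for the next new type is 11/(11−i).
E = 11/11 + 11/10 + 11/9 + 11/8 + 11/7 + 11/6 + 11/5 + 11/4 + 11/3 + 11/2 + 11/1 = 83711/2520.

83711/2520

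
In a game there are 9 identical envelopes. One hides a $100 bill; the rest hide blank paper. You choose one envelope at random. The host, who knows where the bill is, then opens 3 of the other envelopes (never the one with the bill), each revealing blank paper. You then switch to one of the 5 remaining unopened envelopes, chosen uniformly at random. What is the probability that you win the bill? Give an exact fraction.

8/45

Your original envelope holds the bill with probability 1/9, so the other 8 collectively hold it with probability 8/9.
The host can always find 3 empty envelopes to open, so the reveals don't change that 8/9; it is now spread over the 5 remaining unopened envelopes.
P(win by switching) = (8/9) · (1/5) = 8/45.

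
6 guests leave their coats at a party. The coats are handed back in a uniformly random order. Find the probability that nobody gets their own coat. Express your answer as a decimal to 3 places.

This is the derangement probability: permutations of 6 with no fixed point.
D(6) = 6! · (1 − 1/1! + 1/2! − ··· + (−1)^6/6!) = 265.
P = 265/720 = 53/144 ≈ 0.368.

0.368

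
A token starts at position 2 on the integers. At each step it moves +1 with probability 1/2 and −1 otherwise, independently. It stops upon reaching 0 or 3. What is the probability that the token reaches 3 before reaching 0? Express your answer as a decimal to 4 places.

With a fair step, P(i) = ½P(i−1) + ½P(i+1) with P(0)=0, P(3)=1 has the linear solution P(i) = i/3.
P(2) = 2/3 ≈ 0.6667.

0.6667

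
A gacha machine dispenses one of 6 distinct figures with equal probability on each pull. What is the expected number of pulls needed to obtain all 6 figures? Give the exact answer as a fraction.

147/10

After i distinct types are collected, each trial gives a new one with probability (6−i)/6, so the expected wait for the next new type is 6/(6−i).
E = 6/6 + 6/5 + 6/4 + 6/3 + 6/2 + 6/1 = 147/10.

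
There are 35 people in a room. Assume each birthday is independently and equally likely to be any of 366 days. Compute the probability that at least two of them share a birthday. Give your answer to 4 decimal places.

0.8135

It's easier to compute the probability that all 35 are distinct.
P(all distinct) = 366/366 · 365/366 · ··· · 332/366 ≈ 0.1865.
So the probability of at least one match is 1 − 0.1865 = 0.8135.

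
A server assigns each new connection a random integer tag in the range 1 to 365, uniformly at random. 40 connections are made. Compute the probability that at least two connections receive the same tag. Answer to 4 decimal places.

0.8912

It's easier to compute the probability that all 40 are distinct.
P(all distinct) = 365/365 · 364/365 · ··· · 326/365 ≈ 0.1088.
So the probability of at least one match is 1 − 0.1088 = 0.8912.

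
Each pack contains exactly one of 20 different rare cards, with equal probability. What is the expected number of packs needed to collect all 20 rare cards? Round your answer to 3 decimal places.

71.955

After i distinct types are collected, each trial gives a new one with probability (20−i)/20, so the expected wait for the next new type is 20/(20−i).
E = 20/20 + 20/19 + 20/18 + 20/17 + 20/16 + 20/15 + 20/14 + 20/13 + 20/12 + 20/11 + 20/10 + 20/9 + 20/8 + 20/7 + 20/6 + 20/5 + 20/4 + 20/3 + 20/2 + 20/1 = 279175675/3879876 ≈ 71.955.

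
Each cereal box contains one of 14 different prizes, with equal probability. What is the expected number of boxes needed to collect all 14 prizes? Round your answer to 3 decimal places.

After i distinct types are collected, each trial gives a new one with probability (14−i)/14, so the expected wait for the next new type is 14/(14−i).
E = 14/14 + 14/13 + 14/12 + 14/11 + 14/10 + 14/9 + 14/8 + 14/7 + 14/6 + 14/5 + 14/4 + 14/3 + 14/2 + 14/1 = 1171733/25740 ≈ 45.522.

45.522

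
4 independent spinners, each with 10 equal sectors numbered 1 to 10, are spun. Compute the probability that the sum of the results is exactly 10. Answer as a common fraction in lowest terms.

There are 10^4 = 10000 equally likely outcomes.
The number of ordered 4-tuples from {1,…,10} summing to 10 is 84.
P(sum = 10) = 84/10000 = 21/2500.

21/2500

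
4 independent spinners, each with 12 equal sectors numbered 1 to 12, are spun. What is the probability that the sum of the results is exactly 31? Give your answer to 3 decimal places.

0.044

There are 12^4 = 20736 equally likely outcomes.
The number of ordered 4-tuples from {1,…,12} summing to 31 is 916.
P(sum = 31) = 916/20736 = 229/5184 ≈ 0.044.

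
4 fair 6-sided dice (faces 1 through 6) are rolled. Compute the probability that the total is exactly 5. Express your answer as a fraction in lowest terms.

There are 6^4 = 1296 equally likely outcomes.
The number of ordered 4-tuples from {1,…,6} summing to 5 is 4.
P(sum = 5) = 4/1296 = 1/324.

1/324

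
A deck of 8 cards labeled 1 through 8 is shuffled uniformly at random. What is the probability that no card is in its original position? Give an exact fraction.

This is the derangement probability: permutations of 8 with no fixed point.
D(8) = 8! · (1 − 1/1! + 1/2! − ··· + (−1)^8/8!) = 14833.
P = 14833/40320 = 2119/5760.

2119/5760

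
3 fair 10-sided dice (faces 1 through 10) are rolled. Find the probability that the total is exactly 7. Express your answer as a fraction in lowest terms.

There are 10^3 = 1000 equally likely outcomes.
The number of ordered 3-tuples from {1,…,10} summing to 7 is 15.
P(sum = 7) = 15/1000 = 3/200.

3/200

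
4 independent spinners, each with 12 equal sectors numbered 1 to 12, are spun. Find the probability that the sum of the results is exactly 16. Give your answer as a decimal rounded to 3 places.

There are 12^4 = 20736 equally likely outcomes.
The number of ordered 4-tuples from {1,…,12} summing to 16 is 451.
P(sum = 16) = 451/20736 ≈ 0.022.

0.022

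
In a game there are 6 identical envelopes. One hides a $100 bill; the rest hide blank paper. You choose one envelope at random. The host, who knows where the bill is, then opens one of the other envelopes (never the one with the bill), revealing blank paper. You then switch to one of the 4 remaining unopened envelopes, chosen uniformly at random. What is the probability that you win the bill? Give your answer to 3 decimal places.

0.208

Your original envelope holds the bill with probability 1/6, so the other 5 collectively hold it with probability 5/6.
The host can always find an empty envelope to open, so this doesn't change that 5/6; it is now spread over the 4 remaining unopened envelopes.
P(win by switching) = (5/6) · (1/4) = 5/24 ≈ 0.208.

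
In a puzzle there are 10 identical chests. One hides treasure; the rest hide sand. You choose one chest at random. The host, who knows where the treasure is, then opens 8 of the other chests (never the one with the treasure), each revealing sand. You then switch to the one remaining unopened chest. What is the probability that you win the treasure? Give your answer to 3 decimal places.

0.900

Your original chest holds the treasure with probability 1/10, so the other 9 collectively hold it with probability 9/10.
The host can always find 8 empty chests to open, so the reveals don't change that 9/10; it is now spread over the 1 remaining unopened chest.
P(win by switching) = (9/10) · (1/1) = 9/10 ≈ 0.900.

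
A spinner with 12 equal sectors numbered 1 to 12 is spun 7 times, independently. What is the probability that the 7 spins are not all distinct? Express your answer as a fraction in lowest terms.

3071/3456

P(all 7 different) = 12/12 · 11/12 · ··· · 6/12 = 385/3456.
P(at least two equal) = 1 − 385/3456 = 3071/3456.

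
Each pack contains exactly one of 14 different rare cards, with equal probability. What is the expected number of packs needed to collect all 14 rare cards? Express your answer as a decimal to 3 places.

After i distinct types are collected, each trial gives a new one with probability (14−i)/14, so the expected wait for the next new type is 14/(14−i).
E = 14/14 + 14/13 + 14/12 + 14/11 + 14/10 + 14/9 + 14/8 + 14/7 + 14/6 + 14/5 + 14/4 + 14/3 + 14/2 + 14/1 = 1171733/25740 ≈ 45.522.

45.522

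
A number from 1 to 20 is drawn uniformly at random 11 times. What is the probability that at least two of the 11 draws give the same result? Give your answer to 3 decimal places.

0.967

P(all 11 different) = 20/20 · 19/20 · ··· · 10/20 ≈ 0.033.
P(at least two equal) = 1 − 0.033 = 0.967.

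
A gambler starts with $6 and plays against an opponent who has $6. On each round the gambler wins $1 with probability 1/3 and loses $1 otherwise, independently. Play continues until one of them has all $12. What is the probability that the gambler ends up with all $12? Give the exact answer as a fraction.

1/65

Let r = q/p = (2/3)/(1/3) = 2. The recurrence P(i) = p·P(i+1) + q·P(i−1) with P(0)=0, P(12)=1 gives P(i) = (1 − r^i)/(1 − r^12).
P(6) = (1 − (2)^6) / (1 − (2)^12) = 1/65.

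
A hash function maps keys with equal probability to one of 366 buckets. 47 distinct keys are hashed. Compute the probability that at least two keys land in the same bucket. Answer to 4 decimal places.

It's easier to compute the probability that all 47 are distinct.
P(all distinct) = 366/366 · 365/366 · ··· · 320/366 ≈ 0.0456.
So the probability of at least one match is 1 − 0.0456 = 0.9544.

0.9544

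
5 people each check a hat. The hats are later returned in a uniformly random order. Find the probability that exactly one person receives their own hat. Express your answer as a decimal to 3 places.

Choose which one is fixed: C(5,1) = 5 ways.
The remaining 4 must have no fixed point: D(4) = 9.
P = 5·9/120 = 3/8 ≈ 0.375.

0.375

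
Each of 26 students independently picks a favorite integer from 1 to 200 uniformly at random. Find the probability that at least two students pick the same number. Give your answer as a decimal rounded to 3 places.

It's easier to compute the probability that all 26 are distinct.
P(all distinct) = 200/200 · 199/200 · ··· · 175/200 ≈ 0.183.
So the probability of at least one match is 1 − 0.183 = 0.817.

0.817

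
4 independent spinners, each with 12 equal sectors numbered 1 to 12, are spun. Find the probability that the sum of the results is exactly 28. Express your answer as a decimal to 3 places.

0.054

There are 12^4 = 20736 equally likely outcomes.
The number of ordered 4-tuples from {1,…,12} summing to 28 is 1111.
P(sum = 28) = 1111/20736 ≈ 0.054.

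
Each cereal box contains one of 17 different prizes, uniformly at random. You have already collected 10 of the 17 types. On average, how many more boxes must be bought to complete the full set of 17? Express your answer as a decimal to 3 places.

Starting from 10 distinct types, each trial gives a new one with probability (17−i)/17 when i types are held, so the wait for the next new type is 17/(17−i).
E = 17/7 + 17/6 + 17/5 + 17/4 + 17/3 + 17/2 + 17/1 = 6171/140 ≈ 44.079.

44.079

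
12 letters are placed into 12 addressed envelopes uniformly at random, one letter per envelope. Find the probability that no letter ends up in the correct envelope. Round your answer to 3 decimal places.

This is the derangement probability: permutations of 12 with no fixed point.
D(12) = 12! · (1 − 1/1! + 1/2! − ··· + (−1)^12/12!) = 176214841.
P = 176214841/479001600 = 16019531/43545600 ≈ 0.368.

0.368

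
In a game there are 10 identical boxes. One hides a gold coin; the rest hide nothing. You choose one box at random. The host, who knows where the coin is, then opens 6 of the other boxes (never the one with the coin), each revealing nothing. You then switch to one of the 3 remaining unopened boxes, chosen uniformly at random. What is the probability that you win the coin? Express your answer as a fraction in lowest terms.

Your original box holds the coin with probability 1/10, so the other 9 collectively hold it with probability 9/10.
The host can always find 6 empty boxes to open, so the reveals don't change that 9/10; it is now spread over the 3 remaining unopened boxes.
P(win by switching) = (9/10) · (1/3) = 3/10.

3/10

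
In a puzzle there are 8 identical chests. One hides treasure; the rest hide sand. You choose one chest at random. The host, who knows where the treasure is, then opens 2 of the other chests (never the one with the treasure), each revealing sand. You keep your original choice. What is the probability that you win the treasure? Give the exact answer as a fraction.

The host can always open 2 empty chests regardless of your choice, so the reveals give no information about your original chest.
P(win by staying) = 1/8.

1/8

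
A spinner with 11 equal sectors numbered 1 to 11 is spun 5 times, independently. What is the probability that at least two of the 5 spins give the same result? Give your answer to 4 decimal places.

0.6558

P(all 5 different) = 11/11 · 10/11 · ··· · 7/11 ≈ 0.3442.
P(at least two equal) = 1 − 0.3442 = 0.6558.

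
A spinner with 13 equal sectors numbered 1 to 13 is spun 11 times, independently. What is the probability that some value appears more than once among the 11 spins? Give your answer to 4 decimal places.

0.9983

P(all 11 different) = 13/13 · 12/13 · ··· · 3/13 ≈ 0.0017.
P(at least two equal) = 1 − 0.0017 = 0.9983.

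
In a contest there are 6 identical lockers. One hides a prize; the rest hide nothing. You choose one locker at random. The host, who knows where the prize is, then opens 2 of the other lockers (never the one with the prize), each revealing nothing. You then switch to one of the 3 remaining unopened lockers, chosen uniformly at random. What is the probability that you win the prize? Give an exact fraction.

5/18

Your original locker holds the prize with probability 1/6, so the other 5 collectively hold it with probability 5/6.
The host can always find 2 empty lockers to open, so the reveals don't change that 5/6; it is now spread over the 3 remaining unopened lockers.
P(win by switching) = (5/6) · (1/3) = 5/18.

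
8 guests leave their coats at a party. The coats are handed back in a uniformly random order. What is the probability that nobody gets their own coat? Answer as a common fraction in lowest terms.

This is the derangement probability: permutations of 8 with no fixed point.
D(8) = 8! · (1 − 1/1! + 1/2! − ··· + (−1)^8/8!) = 14833.
P = 14833/40320 = 2119/5760.

2119/5760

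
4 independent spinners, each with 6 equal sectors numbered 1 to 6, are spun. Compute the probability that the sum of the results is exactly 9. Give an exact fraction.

There are 6^4 = 1296 equally likely outcomes.
The number of ordered 4-tuples from {1,…,6} summing to 9 is 56.
P(sum = 9) = 56/1296 = 7/162.

7/162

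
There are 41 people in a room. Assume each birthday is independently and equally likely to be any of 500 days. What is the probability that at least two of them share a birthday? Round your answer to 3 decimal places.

0.815

It's easier to compute the probability that all 41 are distinct.
P(all distinct) = 500/500 · 499/500 · ··· · 460/500 ≈ 0.185.
So the probability of at least one match is 1 − 0.185 = 0.815.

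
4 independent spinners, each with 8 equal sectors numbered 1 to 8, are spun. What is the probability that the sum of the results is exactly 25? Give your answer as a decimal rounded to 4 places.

There are 8^4 = 4096 equally likely outcomes.
The number of ordered 4-tuples from {1,…,8} summing to 25 is 120.
P(sum = 25) = 120/4096 = 15/512 ≈ 0.0293.

0.0293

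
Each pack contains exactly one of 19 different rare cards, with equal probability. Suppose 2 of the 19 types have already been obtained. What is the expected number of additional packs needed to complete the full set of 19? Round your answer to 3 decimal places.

Starting from 2 distinct types, each trial gives a new one with probability (19−i)/19 when i types are held, so the wait for the next new type is 19/(19−i).
E = 19/17 + 19/16 + 19/15 + 19/14 + 19/13 + 19/12 + 19/11 + 19/10 + 19/9 + 19/8 + 19/7 + 19/6 + 19/5 + 19/4 + 19/3 + 19/2 + 19/1 = 800702237/12252240 ≈ 65.351.

65.351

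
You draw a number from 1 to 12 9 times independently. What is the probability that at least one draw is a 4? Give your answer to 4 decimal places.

0.5430

P(no draw is a 4) = (11/12)^9 ≈ 0.4570.
P(at least one) = 1 − 0.4570 = 0.5430.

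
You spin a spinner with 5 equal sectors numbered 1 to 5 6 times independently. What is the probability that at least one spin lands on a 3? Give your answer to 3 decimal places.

P(no spin lands on a 3) = (4/5)^6 ≈ 0.262.
P(at least one) = 1 − 0.262 = 0.738.

0.738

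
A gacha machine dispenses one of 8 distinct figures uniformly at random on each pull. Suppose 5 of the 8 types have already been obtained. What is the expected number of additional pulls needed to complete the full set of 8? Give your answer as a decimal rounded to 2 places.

Starting from 5 distinct types, each trial gives a new one with probability (8−i)/8 when i types are held, so the wait for the next new type is 8/(8−i).
E = 8/3 + 8/2 + 8/1 = 44/3 ≈ 14.67.

14.67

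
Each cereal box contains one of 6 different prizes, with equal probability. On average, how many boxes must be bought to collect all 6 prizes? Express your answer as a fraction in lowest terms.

147/10

After i distinct types are collected, each trial gives a new one with probability (6−i)/6, so the expected wait for the next new type is 6/(6−i).
E = 6/6 + 6/5 + 6/4 + 6/3 + 6/2 + 6/1 = 147/10.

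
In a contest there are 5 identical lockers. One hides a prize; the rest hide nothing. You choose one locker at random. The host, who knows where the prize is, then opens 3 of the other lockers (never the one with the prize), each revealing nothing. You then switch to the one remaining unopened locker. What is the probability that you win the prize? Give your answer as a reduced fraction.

4/5

Your original locker holds the prize with probability 1/5, so the other 4 collectively hold it with probability 4/5.
The host can always find 3 empty lockers to open, so the reveals don't change that 4/5; it is now spread over the 1 remaining unopened locker.
P(win by switching) = (4/5) · (1/1) = 4/5.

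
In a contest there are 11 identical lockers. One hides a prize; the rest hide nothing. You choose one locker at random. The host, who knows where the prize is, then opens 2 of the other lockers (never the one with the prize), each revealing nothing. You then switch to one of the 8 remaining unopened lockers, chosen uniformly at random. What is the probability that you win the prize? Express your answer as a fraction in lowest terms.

Your original locker holds the prize with probability 1/11, so the other 10 collectively hold it with probability 10/11.
The host can always find 2 empty lockers to open, so the reveals don't change that 10/11; it is now spread over the 8 remaining unopened lockers.
P(win by switching) = (10/11) · (1/8) = 5/44.

5/44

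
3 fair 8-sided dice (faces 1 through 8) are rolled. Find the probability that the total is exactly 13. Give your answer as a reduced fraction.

There are 8^3 = 512 equally likely outcomes.
The number of ordered 3-tuples from {1,…,8} summing to 13 is 48.
P(sum = 13) = 48/512 = 3/32.

3/32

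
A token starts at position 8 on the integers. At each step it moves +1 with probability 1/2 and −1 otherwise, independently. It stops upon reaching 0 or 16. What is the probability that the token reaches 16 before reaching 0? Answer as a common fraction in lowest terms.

1/2

With a fair step, P(i) = ½P(i−1) + ½P(i+1) with P(0)=0, P(16)=1 has the linear solution P(i) = i/16.
P(8) = 8/16 = 1/2.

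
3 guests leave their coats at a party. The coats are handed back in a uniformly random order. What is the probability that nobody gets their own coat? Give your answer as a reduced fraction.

1/3

This is the derangement probability: permutations of 3 with no fixed point.
D(3) = 3! · (1 − 1/1! + 1/2! − ··· + (−1)^3/3!) = 2.
P = 2/6 = 1/3.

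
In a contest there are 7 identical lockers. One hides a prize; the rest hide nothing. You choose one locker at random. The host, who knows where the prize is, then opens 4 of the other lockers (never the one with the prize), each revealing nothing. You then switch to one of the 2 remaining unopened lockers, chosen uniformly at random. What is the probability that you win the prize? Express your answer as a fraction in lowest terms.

3/7

Your original locker holds the prize with probability 1/7, so the other 6 collectively hold it with probability 6/7.
The host can always find 4 empty lockers to open, so the reveals don't change that 6/7; it is now spread over the 2 remaining unopened lockers.
P(win by switching) = (6/7) · (1/2) = 3/7.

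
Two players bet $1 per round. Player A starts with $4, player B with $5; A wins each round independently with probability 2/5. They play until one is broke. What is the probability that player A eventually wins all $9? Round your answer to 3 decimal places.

Let r = q/p = (3/5)/(2/5) = 3/2. The recurrence P(i) = p·P(i+1) + q·P(i−1) with P(0)=0, P(9)=1 gives P(i) = (1 − r^i)/(1 − r^9).
P(4) = (1 − (3/2)^4) / (1 − (3/2)^9) = 2080/19171 ≈ 0.108.

0.108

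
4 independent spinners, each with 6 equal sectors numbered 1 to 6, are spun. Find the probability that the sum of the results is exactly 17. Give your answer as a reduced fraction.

There are 6^4 = 1296 equally likely outcomes.
The number of ordered 4-tuples from {1,…,6} summing to 17 is 104.
P(sum = 17) = 104/1296 = 13/162.

13/162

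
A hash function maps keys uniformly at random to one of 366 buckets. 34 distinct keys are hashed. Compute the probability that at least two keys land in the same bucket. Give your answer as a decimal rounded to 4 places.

0.7944

It's easier to compute the probability that all 34 are distinct.
P(all distinct) = 366/366 · 365/366 · ··· · 333/366 ≈ 0.2056.
So the probability of at least one match is 1 − 0.2056 = 0.7944.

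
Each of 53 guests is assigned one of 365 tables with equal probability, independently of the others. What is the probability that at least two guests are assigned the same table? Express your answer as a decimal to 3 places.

0.981

It's easier to compute the probability that all 53 are distinct.
P(all distinct) = 365/365 · 364/365 · ··· · 313/365 ≈ 0.019.
So the probability of at least one match is 1 − 0.019 = 0.981.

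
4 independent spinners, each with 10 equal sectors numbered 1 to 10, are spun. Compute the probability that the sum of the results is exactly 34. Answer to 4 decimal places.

0.0084

There are 10^4 = 10000 equally likely outcomes.
The number of ordered 4-tuples from {1,…,10} summing to 34 is 84.
P(sum = 34) = 84/10000 = 21/2500 ≈ 0.0084.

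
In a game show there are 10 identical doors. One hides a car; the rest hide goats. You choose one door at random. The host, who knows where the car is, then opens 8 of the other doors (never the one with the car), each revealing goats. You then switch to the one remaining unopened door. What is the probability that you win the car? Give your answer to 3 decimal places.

0.900

Your original door holds the car with probability 1/10, so the other 9 collectively hold it with probability 9/10.
The host can always find 8 empty doors to open, so the reveals don't change that 9/10; it is now spread over the 1 remaining unopened door.
P(win by switching) = (9/10) · (1/1) = 9/10 ≈ 0.900.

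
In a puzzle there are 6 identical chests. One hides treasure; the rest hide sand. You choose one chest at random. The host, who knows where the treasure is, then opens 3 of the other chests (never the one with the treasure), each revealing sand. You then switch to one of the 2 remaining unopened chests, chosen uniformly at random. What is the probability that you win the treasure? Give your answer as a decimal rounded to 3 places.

0.417

Your original chest holds the treasure with probability 1/6, so the other 5 collectively hold it with probability 5/6.
The host can always find 3 empty chests to open, so the reveals don't change that 5/6; it is now spread over the 2 remaining unopened chests.
P(win by switching) = (5/6) · (1/2) = 5/12 ≈ 0.417.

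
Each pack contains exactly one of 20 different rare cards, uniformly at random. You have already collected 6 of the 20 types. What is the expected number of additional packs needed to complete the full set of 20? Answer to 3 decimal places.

65.031

Starting from 6 distinct types, each trial gives a new one with probability (20−i)/20 when i types are held, so the wait for the next new type is 20/(20−i).
E = 20/14 + 20/13 + 20/12 + 20/11 + 20/10 + 20/9 + 20/8 + 20/7 + 20/6 + 20/5 + 20/4 + 20/3 + 20/2 + 20/1 = 1171733/18018 ≈ 65.031.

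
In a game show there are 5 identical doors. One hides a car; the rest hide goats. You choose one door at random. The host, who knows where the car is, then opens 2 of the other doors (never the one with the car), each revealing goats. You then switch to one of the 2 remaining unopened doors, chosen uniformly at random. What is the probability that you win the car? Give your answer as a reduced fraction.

2/5

Your original door holds the car with probability 1/5, so the other 4 collectively hold it with probability 4/5.
The host can always find 2 empty doors to open, so the reveals don't change that 4/5; it is now spread over the 2 remaining unopened doors.
P(win by switching) = (4/5) · (1/2) = 2/5.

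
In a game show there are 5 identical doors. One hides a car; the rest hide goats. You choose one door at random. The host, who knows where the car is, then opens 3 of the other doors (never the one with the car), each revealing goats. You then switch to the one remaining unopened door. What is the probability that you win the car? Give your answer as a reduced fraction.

Your original door holds the car with probability 1/5, so the other 4 collectively hold it with probability 4/5.
The host can always find 3 empty doors to open, so the reveals don't change that 4/5; it is now spread over the 1 remaining unopened door.
P(win by switching) = (4/5) · (1/1) = 4/5.

4/5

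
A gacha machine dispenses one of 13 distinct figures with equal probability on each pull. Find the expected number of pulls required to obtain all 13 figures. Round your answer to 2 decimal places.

After i distinct types are collected, each trial gives a new one with probability (13−i)/13, so the expected wait for the next new type is 13/(13−i).
E = 13/13 + 13/12 + 13/11 + 13/10 + 13/9 + 13/8 + 13/7 + 13/6 + 13/5 + 13/4 + 13/3 + 13/2 + 13/1 = 1145993/27720 ≈ 41.34.

41.34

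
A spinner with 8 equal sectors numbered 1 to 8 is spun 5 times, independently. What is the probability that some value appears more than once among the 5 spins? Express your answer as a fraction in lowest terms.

407/512

P(all 5 different) = 8/8 · 7/8 · ··· · 4/8 = 105/512.
P(at least two equal) = 1 − 105/512 = 407/512.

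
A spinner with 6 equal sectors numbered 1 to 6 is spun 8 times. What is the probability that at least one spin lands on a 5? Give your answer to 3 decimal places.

0.767

P(no spin lands on a 5) = (5/6)^8 ≈ 0.233.
P(at least one) = 1 − 0.233 = 0.767.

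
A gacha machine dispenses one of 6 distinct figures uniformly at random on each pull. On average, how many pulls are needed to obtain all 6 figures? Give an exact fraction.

After i distinct types are collected, each trial gives a new one with probability (6−i)/6, so the expected wait for the next new type is 6/(6−i).
E = 6/6 + 6/5 + 6/4 + 6/3 + 6/2 + 6/1 = 147/10.

147/10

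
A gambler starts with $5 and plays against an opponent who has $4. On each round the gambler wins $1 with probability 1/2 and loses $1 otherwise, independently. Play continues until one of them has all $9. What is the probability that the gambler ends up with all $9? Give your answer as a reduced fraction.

5/9

With a fair step, P(i) = ½P(i−1) + ½P(i+1) with P(0)=0, P(9)=1 has the linear solution P(i) = i/9.
P(5) = 5/9.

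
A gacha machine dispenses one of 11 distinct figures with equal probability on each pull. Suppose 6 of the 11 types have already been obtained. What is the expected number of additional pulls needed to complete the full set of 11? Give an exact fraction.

Starting from 6 distinct types, each trial gives a new one with probability (11−i)/11 when i types are held, so the wait for the next new type is 11/(11−i).
E = 11/5 + 11/4 + 11/3 + 11/2 + 11/1 = 1507/60.

1507/60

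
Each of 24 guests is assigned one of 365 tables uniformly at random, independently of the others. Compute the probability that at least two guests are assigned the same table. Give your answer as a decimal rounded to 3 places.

It's easier to compute the probability that all 24 are distinct.
P(all distinct) = 365/365 · 364/365 · ··· · 342/365 ≈ 0.462.
So the probability of at least one match is 1 − 0.462 = 0.538.

0.538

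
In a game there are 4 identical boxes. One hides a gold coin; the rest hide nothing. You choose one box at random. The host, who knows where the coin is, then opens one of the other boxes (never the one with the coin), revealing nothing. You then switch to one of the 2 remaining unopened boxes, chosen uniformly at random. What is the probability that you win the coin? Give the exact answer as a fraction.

3/8

Your original box holds the coin with probability 1/4, so the other 3 collectively hold it with probability 3/4.
The host can always find an empty box to open, so this doesn't change that 3/4; it is now spread over the 2 remaining unopened boxes.
P(win by switching) = (3/4) · (1/2) = 3/8.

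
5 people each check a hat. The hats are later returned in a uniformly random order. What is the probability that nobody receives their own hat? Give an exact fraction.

This is the derangement probability: permutations of 5 with no fixed point.
D(5) = 5! · (1 − 1/1! + 1/2! − ··· + (−1)^5/5!) = 44.
P = 44/120 = 11/30.

11/30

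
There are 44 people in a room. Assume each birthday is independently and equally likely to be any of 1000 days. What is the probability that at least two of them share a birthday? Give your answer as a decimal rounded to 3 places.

It's easier to compute the probability that all 44 are distinct.
P(all distinct) = 1000/1000 · 999/1000 · ··· · 957/1000 ≈ 0.383.
So the probability of at least one match is 1 − 0.383 = 0.617.

0.617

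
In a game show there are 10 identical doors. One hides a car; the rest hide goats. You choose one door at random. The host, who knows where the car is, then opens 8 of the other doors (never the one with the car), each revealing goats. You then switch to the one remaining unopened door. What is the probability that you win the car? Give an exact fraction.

Your original door holds the car with probability 1/10, so the other 9 collectively hold it with probability 9/10.
The host can always find 8 empty doors to open, so the reveals don't change that 9/10; it is now spread over the 1 remaining unopened door.
P(win by switching) = (9/10) · (1/1) = 9/10.

9/10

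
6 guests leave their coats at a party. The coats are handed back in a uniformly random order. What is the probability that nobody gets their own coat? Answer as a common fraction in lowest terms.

53/144

This is the derangement probability: permutations of 6 with no fixed point.
D(6) = 6! · (1 − 1/1! + 1/2! − ··· + (−1)^6/6!) = 265.
P = 265/720 = 53/144.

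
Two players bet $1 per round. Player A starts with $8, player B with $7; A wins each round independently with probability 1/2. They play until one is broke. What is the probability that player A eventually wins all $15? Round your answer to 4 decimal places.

With a fair step, P(i) = ½P(i−1) + ½P(i+1) with P(0)=0, P(15)=1 has the linear solution P(i) = i/15.
P(8) = 8/15 ≈ 0.5333.

0.5333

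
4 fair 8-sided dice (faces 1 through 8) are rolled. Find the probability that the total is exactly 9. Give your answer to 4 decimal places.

0.0137

There are 8^4 = 4096 equally likely outcomes.
The number of ordered 4-tuples from {1,…,8} summing to 9 is 56.
P(sum = 9) = 56/4096 = 7/512 ≈ 0.0137.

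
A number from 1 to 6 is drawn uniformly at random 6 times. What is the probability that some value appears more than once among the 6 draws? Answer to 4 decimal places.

0.9846

P(all 6 different) = 6/6 · 5/6 · ··· · 1/6 ≈ 0.0154.
P(at least two equal) = 1 − 0.0154 = 0.9846.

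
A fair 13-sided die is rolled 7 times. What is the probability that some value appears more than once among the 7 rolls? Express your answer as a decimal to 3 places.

P(all 7 different) = 13/13 · 12/13 · ··· · 7/13 ≈ 0.138.
P(at least two equal) = 1 − 0.138 = 0.862.

0.862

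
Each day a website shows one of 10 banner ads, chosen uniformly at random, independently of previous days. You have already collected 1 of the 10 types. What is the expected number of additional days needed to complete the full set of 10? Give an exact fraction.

Starting from 1 distinct type, each trial gives a new one with probability (10−i)/10 when i types are held, so the wait for the next new type is 10/(10−i).
E = 10/9 + 10/8 + 10/7 + 10/6 + 10/5 + 10/4 + 10/3 + 10/2 + 10/1 = 7129/252.

7129/252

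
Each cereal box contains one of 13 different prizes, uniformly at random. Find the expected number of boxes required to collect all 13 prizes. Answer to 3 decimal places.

After i distinct types are collected, each trial gives a new one with probability (13−i)/13, so the expected wait for the next new type is 13/(13−i).
E = 13/13 + 13/12 + 13/11 + 13/10 + 13/9 + 13/8 + 13/7 + 13/6 + 13/5 + 13/4 + 13/3 + 13/2 + 13/1 = 1145993/27720 ≈ 41.342.

41.342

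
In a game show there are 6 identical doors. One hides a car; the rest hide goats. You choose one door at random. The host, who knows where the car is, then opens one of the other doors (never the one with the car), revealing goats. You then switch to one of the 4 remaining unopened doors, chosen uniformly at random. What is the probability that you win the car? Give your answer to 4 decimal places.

Your original door holds the car with probability 1/6, so the other 5 collectively hold it with probability 5/6.
The host can always find an empty door to open, so this doesn't change that 5/6; it is now spread over the 4 remaining unopened doors.
P(win by switching) = (5/6) · (1/4) = 5/24 ≈ 0.2083.

0.2083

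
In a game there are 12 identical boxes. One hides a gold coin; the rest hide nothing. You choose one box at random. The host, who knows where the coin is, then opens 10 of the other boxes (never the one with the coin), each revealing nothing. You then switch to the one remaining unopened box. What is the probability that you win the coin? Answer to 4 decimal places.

Your original box holds the coin with probability 1/12, so the other 11 collectively hold it with probability 11/12.
The host can always find 10 empty boxes to open, so the reveals don't change that 11/12; it is now spread over the 1 remaining unopened box.
P(win by switching) = (11/12) · (1/1) = 11/12 ≈ 0.9167.

0.9167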